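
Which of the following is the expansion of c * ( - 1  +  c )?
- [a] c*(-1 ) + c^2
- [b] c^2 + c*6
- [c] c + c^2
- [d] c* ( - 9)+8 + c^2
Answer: a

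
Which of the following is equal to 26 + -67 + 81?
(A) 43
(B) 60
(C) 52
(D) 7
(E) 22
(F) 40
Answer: F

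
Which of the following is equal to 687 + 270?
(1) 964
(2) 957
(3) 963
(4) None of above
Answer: 2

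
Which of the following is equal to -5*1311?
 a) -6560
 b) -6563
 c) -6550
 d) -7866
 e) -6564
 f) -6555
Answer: f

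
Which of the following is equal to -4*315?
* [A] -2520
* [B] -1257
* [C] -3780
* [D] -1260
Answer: D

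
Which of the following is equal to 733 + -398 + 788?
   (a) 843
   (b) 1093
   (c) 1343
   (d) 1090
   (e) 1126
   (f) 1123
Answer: f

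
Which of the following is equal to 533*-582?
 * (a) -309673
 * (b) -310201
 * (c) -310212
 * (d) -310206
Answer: d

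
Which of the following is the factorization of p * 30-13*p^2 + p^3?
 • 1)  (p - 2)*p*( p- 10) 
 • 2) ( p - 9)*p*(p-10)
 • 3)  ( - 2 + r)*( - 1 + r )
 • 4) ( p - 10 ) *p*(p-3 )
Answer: 4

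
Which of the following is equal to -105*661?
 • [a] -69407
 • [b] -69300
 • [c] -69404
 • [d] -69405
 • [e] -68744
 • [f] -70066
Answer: d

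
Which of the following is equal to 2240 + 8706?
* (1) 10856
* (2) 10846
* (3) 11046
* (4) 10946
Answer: 4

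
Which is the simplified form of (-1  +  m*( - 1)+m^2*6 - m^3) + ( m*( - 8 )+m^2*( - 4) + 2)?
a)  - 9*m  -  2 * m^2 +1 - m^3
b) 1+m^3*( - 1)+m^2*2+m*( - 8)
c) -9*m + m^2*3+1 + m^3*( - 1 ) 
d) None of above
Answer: d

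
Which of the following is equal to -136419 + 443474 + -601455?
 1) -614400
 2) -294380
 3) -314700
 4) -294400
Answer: 4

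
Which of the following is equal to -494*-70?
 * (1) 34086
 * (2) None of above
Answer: 2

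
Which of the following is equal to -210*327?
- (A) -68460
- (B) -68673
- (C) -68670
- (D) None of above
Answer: C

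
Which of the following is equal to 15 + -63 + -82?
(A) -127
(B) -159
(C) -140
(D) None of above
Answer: D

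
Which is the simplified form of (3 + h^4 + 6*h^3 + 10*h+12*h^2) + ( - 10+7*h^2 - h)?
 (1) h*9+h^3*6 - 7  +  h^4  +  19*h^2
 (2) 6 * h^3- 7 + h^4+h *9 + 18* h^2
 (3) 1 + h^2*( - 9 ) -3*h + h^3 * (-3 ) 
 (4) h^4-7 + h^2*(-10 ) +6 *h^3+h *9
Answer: 1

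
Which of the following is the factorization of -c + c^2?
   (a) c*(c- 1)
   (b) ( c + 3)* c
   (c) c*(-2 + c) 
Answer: a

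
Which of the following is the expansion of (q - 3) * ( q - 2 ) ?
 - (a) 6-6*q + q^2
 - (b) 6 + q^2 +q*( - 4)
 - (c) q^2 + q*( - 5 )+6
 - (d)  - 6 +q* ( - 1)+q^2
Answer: c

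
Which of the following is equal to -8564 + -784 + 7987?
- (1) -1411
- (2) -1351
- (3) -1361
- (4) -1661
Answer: 3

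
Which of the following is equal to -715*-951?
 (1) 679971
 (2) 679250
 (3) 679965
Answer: 3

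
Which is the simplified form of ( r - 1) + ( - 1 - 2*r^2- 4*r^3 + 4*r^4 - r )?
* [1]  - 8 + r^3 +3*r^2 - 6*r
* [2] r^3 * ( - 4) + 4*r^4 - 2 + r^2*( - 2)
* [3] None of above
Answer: 2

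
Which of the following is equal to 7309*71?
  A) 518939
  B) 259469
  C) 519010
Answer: A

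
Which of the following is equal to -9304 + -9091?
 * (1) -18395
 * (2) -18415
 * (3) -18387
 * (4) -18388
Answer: 1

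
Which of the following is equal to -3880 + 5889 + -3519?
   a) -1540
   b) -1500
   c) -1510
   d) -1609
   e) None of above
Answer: c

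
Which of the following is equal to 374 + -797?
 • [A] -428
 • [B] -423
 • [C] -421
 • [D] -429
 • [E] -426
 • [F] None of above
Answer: B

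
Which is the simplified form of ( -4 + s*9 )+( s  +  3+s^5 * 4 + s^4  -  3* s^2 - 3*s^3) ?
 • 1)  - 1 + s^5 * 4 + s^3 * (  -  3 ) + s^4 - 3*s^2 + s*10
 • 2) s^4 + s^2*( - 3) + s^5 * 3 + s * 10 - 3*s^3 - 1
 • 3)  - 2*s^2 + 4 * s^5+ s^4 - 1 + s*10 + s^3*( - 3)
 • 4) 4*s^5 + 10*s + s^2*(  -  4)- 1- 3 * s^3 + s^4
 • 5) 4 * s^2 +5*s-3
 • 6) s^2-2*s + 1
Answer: 1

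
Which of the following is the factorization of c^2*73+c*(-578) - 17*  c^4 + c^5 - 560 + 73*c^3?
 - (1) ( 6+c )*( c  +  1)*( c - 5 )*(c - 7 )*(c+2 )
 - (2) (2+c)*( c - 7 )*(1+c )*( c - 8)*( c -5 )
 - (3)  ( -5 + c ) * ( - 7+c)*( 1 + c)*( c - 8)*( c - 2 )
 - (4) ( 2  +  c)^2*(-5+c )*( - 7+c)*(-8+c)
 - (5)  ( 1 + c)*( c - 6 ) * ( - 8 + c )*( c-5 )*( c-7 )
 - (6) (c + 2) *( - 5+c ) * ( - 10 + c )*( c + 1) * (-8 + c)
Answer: 2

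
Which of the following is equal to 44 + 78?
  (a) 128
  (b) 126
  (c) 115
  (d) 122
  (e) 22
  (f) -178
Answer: d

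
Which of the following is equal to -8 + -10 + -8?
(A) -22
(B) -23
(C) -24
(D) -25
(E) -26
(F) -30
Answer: E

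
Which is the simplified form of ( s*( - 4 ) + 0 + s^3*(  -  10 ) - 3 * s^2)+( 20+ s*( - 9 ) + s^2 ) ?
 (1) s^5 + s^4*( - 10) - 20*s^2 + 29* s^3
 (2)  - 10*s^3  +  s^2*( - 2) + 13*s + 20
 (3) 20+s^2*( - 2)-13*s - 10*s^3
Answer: 3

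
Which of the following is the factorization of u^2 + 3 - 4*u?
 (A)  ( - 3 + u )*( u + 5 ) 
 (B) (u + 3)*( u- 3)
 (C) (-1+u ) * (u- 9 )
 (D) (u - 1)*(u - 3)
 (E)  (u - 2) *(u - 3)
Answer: D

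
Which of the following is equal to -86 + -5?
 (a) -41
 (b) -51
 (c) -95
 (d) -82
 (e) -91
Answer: e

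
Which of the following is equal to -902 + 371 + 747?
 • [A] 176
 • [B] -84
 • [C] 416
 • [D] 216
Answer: D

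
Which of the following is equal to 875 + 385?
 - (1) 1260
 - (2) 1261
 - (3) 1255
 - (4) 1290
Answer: 1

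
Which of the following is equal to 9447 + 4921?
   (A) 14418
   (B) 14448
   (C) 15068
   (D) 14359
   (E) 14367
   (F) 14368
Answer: F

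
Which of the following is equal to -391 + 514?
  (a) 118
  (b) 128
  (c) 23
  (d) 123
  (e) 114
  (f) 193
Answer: d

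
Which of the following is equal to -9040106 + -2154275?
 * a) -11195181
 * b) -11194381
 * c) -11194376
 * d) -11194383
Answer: b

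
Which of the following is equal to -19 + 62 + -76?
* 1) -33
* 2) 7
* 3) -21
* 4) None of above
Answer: 1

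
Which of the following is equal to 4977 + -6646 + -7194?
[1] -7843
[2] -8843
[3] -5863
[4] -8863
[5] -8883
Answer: 4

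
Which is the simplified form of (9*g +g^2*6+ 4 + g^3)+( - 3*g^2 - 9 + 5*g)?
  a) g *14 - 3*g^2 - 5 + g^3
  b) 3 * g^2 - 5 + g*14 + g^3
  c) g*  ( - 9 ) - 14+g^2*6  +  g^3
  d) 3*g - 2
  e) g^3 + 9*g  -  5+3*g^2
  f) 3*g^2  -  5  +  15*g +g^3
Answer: b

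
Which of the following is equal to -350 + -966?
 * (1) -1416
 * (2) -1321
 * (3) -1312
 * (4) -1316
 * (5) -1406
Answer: 4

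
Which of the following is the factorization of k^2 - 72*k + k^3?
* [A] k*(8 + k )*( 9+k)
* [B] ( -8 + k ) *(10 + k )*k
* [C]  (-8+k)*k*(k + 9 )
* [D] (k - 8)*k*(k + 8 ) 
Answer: C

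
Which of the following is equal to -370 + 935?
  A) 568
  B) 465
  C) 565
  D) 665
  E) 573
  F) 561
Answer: C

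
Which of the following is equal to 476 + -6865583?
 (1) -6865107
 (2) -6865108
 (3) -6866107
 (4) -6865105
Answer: 1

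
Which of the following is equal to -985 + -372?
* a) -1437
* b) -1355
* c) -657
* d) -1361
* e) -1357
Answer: e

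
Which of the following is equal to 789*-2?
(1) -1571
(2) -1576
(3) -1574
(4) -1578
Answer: 4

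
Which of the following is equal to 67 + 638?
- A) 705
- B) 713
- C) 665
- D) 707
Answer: A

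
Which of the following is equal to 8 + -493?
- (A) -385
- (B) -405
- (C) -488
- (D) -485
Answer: D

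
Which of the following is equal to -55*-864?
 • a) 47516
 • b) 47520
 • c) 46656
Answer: b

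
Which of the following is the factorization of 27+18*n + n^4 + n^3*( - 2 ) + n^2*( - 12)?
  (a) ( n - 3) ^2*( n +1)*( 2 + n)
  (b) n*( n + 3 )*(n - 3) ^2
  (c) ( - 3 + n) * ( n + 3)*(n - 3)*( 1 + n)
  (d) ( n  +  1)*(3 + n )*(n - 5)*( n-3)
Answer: c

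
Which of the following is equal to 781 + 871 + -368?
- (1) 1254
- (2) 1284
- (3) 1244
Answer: 2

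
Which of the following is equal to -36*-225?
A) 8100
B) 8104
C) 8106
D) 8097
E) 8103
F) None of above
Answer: A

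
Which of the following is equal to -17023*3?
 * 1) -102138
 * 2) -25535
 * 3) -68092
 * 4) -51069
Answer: 4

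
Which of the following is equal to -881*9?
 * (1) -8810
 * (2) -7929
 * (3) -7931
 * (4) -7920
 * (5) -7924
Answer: 2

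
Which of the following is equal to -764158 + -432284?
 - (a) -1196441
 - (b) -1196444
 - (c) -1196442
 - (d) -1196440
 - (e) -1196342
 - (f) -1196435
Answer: c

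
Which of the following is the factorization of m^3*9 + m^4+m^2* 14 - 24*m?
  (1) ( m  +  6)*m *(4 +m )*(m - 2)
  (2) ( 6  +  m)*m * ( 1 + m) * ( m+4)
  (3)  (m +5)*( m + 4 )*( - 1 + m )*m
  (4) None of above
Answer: 4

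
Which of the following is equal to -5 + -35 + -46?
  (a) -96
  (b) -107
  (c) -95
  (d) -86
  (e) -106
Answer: d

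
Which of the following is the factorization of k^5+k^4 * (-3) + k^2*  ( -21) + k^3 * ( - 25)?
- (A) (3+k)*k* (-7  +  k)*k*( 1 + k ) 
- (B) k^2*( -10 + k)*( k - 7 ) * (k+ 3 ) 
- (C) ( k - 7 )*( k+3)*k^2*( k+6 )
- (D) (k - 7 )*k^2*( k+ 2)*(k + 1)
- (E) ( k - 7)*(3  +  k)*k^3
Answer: A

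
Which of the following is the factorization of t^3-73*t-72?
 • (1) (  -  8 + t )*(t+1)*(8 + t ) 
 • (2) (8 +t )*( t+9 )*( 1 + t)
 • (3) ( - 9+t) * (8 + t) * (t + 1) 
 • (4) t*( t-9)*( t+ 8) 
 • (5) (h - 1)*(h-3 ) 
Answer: 3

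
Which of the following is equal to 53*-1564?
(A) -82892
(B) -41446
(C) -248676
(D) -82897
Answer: A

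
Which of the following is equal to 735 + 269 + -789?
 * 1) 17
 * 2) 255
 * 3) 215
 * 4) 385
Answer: 3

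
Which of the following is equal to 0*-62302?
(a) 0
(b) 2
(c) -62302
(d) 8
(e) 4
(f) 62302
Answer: a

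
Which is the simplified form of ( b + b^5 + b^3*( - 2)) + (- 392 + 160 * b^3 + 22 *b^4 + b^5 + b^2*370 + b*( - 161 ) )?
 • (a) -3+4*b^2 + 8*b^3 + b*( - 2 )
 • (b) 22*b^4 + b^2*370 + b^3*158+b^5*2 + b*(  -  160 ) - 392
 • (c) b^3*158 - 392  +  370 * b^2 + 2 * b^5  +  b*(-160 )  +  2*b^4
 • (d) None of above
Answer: b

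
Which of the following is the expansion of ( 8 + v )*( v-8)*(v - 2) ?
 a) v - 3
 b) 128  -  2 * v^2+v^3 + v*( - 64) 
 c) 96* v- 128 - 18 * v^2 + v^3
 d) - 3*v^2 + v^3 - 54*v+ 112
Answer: b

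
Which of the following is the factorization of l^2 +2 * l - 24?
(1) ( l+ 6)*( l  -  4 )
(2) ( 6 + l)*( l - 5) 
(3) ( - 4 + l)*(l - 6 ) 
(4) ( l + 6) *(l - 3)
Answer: 1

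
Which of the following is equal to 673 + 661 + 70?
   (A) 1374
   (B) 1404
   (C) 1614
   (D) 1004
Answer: B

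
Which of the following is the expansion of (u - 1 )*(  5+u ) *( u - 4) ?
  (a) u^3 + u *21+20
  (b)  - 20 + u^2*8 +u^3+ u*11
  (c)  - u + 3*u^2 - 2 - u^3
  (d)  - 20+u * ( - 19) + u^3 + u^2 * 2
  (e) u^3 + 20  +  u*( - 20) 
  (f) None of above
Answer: f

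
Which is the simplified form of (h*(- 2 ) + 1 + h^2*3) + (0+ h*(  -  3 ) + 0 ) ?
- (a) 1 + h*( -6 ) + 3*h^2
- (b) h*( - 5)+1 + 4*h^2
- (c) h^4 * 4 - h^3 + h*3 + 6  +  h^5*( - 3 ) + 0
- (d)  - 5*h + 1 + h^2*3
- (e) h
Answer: d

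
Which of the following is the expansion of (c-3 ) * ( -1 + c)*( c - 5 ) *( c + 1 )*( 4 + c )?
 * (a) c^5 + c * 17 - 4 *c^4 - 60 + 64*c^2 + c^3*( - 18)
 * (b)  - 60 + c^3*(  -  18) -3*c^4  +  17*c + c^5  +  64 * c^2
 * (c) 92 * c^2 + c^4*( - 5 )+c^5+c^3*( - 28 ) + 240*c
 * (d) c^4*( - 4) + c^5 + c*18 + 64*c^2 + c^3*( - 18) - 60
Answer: a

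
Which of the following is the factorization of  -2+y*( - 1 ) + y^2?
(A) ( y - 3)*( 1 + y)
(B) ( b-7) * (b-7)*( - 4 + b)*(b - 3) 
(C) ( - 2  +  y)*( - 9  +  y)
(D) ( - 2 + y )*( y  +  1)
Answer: D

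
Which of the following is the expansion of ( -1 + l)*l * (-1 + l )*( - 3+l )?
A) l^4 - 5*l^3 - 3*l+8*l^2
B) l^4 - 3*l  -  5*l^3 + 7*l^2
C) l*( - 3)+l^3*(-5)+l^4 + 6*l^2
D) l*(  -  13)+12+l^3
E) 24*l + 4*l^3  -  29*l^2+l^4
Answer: B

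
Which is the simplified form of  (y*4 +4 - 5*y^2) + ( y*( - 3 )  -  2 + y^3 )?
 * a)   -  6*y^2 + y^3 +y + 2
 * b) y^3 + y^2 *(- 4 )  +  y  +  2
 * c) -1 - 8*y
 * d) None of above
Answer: d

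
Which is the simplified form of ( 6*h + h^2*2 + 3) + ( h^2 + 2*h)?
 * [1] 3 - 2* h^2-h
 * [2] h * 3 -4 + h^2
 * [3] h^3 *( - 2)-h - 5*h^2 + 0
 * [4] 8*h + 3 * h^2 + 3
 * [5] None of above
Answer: 4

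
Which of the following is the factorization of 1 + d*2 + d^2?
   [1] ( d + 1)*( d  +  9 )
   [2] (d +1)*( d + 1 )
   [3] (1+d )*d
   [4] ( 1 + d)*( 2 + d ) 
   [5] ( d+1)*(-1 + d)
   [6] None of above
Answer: 2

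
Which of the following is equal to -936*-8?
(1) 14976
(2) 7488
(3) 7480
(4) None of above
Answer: 2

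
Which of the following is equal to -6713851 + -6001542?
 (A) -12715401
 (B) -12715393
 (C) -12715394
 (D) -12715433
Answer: B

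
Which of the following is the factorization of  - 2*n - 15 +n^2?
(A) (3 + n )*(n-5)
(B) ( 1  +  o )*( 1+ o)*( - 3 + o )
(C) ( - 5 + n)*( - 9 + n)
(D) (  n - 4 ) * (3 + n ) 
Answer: A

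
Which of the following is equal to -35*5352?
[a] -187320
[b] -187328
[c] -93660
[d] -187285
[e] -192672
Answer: a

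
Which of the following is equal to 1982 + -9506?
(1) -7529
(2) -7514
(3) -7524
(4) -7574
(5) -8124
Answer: 3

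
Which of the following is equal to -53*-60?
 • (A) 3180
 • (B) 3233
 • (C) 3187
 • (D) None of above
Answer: A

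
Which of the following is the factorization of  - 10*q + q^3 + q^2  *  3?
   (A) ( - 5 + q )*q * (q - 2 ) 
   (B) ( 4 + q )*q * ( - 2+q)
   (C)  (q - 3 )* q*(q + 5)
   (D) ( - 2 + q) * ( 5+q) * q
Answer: D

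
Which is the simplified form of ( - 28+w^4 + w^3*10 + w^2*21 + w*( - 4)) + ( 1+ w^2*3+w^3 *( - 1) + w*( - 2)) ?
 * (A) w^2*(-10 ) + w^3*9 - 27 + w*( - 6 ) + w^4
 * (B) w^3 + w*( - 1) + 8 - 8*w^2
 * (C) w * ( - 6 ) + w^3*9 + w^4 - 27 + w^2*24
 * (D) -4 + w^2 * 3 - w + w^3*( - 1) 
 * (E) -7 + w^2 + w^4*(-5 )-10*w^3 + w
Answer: C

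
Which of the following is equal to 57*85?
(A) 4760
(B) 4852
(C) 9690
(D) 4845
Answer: D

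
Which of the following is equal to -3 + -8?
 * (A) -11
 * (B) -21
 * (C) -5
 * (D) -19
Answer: A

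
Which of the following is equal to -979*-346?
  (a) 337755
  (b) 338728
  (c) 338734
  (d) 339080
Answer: c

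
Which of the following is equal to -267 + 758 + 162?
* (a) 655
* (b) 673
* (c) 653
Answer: c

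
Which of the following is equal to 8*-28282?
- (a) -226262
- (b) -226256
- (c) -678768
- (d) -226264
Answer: b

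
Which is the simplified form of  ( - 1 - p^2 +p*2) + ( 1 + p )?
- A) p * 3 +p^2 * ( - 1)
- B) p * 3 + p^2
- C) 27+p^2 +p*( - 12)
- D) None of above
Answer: A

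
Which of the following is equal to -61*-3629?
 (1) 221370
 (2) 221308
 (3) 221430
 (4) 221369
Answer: 4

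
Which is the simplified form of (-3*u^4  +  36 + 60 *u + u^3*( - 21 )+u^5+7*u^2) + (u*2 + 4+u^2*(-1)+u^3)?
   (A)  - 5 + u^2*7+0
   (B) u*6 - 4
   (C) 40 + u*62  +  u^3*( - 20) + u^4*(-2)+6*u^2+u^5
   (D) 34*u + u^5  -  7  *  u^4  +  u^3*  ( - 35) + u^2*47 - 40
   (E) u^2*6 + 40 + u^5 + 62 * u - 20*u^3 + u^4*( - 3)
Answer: E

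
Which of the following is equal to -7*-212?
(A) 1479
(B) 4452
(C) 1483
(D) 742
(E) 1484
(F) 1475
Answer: E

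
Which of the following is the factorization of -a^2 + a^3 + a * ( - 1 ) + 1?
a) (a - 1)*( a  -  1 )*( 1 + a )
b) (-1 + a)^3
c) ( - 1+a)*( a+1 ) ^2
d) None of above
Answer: a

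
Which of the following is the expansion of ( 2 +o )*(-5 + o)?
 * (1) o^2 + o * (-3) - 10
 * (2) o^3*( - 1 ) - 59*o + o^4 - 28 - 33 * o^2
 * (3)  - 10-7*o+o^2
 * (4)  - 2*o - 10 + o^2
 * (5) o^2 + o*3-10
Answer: 1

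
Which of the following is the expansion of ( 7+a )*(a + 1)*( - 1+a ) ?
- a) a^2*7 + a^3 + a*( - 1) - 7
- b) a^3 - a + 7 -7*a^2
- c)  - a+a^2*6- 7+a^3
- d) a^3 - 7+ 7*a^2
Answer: a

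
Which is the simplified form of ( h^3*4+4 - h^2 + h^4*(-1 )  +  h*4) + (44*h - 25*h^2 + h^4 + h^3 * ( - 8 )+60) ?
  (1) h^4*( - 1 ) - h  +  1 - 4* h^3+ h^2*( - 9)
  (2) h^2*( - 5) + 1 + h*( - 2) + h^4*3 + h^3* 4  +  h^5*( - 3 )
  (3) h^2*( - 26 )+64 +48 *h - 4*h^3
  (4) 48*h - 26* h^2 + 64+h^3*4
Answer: 3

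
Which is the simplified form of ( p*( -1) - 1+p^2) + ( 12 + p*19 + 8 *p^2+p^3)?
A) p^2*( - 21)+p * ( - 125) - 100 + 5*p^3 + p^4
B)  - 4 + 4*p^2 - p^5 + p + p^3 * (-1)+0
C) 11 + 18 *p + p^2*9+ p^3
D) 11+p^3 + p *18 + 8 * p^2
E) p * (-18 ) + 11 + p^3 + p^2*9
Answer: C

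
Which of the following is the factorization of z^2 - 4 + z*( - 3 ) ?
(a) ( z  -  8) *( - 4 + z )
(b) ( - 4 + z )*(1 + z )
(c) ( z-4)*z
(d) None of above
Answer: b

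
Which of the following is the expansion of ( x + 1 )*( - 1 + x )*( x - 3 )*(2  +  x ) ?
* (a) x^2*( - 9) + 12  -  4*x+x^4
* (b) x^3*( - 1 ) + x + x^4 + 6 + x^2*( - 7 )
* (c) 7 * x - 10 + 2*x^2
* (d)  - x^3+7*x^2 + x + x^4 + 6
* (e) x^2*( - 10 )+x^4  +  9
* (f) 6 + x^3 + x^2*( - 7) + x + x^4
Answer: b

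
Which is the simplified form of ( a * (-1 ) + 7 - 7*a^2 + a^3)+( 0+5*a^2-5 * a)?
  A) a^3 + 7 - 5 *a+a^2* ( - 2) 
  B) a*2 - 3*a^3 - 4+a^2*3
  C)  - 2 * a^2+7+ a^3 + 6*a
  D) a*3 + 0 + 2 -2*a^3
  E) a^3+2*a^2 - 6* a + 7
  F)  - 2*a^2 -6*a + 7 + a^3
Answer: F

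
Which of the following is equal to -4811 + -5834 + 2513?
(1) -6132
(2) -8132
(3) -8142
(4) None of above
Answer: 2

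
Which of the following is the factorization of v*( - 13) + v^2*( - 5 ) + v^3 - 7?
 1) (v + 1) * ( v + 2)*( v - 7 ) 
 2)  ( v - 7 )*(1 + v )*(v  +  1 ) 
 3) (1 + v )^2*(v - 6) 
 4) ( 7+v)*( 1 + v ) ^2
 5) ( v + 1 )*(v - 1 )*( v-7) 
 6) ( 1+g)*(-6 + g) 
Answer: 2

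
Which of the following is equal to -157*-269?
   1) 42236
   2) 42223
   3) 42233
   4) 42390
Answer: 3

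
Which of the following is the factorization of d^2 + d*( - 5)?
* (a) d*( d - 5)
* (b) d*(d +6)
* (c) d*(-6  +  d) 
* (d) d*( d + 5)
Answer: a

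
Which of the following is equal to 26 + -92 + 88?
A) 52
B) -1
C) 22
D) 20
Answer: C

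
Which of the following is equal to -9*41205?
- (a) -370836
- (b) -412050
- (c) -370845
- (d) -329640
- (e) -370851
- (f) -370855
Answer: c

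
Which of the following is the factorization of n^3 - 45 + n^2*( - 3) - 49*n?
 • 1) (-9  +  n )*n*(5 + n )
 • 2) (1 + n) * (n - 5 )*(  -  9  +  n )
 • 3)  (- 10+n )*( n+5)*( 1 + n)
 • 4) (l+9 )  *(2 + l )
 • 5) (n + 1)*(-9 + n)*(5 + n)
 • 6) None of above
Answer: 5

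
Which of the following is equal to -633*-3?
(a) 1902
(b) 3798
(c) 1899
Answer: c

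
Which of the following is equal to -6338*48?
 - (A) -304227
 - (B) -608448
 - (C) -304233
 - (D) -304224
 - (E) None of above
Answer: D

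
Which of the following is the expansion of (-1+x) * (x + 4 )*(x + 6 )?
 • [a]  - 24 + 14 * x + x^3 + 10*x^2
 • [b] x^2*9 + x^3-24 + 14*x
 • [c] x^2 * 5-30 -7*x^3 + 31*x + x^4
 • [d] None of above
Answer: b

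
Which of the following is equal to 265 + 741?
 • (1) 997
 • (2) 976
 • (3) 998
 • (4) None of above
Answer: 4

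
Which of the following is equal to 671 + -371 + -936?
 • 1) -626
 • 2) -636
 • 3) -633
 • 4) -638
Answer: 2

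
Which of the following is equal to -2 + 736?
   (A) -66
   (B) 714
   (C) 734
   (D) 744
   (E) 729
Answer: C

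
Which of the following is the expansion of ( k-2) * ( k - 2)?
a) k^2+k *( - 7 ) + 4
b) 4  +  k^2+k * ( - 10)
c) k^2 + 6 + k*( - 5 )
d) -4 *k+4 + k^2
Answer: d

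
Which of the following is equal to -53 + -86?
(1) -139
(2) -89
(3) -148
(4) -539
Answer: 1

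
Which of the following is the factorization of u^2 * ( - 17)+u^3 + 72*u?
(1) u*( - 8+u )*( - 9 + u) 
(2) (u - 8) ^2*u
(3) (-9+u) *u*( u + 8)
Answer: 1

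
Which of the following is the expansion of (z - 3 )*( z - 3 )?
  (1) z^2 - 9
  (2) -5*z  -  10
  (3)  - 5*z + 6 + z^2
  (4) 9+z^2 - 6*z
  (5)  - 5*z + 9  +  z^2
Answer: 4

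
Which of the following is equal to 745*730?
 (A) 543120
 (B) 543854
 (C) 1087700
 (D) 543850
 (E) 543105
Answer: D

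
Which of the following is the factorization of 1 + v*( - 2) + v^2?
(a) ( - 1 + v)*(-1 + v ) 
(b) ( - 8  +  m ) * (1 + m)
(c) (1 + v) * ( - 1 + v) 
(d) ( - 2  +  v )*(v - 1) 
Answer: a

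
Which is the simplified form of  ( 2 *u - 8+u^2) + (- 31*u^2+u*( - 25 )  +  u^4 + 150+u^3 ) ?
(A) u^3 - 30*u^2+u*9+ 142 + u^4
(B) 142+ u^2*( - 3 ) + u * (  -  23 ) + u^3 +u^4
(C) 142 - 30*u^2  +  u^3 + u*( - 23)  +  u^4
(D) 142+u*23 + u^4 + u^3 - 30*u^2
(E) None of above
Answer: C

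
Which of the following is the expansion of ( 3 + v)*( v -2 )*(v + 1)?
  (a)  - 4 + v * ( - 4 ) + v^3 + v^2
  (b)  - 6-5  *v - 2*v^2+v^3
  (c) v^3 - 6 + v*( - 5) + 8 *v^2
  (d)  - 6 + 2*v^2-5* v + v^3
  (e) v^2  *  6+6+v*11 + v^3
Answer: d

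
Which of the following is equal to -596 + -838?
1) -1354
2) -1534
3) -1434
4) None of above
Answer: 3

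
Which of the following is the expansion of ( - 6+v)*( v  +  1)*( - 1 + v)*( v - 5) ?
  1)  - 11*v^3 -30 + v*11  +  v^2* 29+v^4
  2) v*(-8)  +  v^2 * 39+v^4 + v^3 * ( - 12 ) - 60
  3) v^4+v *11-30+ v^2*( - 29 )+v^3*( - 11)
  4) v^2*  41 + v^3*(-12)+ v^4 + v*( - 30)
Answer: 1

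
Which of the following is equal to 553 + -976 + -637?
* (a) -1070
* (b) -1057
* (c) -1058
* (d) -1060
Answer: d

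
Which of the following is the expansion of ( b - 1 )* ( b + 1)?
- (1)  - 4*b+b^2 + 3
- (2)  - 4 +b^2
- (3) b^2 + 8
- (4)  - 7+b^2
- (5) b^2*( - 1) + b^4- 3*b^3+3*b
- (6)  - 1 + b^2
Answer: 6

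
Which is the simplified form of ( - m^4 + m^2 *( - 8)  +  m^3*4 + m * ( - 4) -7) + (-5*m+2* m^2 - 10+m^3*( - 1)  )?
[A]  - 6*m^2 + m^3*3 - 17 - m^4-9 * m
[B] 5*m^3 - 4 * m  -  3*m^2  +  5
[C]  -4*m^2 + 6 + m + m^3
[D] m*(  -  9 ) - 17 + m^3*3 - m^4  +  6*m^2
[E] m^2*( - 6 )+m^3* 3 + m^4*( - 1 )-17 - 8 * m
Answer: A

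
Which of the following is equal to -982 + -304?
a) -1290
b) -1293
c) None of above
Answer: c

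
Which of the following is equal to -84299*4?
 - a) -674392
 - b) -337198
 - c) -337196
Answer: c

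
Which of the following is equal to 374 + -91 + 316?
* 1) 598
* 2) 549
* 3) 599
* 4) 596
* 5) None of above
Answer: 3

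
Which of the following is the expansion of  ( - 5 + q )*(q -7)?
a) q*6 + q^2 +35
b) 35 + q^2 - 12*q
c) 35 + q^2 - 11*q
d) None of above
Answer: b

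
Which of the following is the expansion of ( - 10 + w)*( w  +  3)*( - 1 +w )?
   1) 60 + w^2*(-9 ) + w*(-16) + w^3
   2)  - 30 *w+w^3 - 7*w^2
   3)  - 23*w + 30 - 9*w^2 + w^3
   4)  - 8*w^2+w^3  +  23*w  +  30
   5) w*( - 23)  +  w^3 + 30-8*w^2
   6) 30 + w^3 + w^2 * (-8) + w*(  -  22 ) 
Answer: 5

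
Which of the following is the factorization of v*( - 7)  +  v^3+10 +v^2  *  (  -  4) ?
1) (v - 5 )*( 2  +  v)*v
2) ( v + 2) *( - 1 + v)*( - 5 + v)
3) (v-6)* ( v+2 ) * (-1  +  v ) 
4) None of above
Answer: 2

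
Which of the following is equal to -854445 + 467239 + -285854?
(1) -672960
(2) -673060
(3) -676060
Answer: 2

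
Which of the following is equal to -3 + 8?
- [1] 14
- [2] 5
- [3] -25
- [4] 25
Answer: 2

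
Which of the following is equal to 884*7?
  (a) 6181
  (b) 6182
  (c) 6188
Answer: c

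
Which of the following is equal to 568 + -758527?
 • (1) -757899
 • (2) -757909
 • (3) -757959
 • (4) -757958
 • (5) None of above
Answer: 3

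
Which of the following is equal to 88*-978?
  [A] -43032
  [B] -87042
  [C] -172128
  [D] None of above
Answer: D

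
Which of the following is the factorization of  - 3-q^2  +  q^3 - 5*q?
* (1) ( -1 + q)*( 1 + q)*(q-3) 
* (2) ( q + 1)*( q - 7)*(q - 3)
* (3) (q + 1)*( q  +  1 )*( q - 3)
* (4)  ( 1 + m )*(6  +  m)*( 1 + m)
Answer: 3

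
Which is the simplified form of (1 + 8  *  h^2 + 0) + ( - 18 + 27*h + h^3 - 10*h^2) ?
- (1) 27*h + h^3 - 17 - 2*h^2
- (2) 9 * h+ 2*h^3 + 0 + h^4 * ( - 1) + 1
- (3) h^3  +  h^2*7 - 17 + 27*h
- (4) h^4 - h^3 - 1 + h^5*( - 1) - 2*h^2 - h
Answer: 1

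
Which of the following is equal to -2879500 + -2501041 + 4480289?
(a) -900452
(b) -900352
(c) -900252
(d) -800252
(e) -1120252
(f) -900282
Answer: c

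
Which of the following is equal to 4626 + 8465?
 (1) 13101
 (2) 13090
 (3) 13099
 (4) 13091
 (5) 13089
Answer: 4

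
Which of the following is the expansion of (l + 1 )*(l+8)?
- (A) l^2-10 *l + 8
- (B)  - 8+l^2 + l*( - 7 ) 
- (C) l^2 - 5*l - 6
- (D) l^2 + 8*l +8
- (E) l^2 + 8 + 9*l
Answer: E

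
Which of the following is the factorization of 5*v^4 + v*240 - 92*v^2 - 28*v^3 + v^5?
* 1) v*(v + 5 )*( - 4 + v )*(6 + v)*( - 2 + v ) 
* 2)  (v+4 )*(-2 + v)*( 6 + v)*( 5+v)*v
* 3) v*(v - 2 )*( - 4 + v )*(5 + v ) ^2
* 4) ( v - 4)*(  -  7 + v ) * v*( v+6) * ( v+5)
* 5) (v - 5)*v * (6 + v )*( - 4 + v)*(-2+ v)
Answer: 1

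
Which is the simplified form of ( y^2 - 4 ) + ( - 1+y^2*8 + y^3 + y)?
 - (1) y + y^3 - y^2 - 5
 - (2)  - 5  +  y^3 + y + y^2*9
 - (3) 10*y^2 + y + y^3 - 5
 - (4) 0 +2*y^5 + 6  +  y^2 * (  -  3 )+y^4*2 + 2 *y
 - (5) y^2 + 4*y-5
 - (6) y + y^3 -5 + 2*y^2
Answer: 2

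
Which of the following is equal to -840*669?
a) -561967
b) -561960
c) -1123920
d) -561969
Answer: b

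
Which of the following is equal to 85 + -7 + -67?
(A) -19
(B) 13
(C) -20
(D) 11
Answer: D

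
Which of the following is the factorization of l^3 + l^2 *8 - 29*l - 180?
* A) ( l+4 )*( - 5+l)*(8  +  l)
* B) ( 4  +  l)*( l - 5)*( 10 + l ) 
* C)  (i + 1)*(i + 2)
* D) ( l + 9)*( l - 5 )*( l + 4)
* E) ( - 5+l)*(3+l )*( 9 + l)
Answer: D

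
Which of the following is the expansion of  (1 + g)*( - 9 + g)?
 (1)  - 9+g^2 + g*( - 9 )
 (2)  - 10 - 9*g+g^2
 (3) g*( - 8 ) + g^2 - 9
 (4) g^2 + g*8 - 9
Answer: 3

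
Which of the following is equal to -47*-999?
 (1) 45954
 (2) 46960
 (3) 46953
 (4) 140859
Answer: 3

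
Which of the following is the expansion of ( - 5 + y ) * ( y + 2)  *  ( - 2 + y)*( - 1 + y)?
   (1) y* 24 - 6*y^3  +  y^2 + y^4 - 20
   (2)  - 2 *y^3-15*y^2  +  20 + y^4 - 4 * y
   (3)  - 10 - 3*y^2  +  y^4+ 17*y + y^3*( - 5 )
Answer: 1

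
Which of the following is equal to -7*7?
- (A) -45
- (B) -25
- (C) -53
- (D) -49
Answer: D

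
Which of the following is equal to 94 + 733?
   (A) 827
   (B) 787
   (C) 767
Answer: A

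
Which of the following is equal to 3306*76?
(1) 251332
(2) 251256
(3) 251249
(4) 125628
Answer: 2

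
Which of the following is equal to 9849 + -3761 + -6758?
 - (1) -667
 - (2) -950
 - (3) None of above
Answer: 3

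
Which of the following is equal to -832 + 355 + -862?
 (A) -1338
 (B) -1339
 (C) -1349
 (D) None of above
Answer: B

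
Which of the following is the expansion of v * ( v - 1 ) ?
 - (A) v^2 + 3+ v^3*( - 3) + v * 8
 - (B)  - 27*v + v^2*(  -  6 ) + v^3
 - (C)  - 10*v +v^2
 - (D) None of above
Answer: D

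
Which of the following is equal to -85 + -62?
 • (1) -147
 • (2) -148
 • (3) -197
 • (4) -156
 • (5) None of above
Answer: 1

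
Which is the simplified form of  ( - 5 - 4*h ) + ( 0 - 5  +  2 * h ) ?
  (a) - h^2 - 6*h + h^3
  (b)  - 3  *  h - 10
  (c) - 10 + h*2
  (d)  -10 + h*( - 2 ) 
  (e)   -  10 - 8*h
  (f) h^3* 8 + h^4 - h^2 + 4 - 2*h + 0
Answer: d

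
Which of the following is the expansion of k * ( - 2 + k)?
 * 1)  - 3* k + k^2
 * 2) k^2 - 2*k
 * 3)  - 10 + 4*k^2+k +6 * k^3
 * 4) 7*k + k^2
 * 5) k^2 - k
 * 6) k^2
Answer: 2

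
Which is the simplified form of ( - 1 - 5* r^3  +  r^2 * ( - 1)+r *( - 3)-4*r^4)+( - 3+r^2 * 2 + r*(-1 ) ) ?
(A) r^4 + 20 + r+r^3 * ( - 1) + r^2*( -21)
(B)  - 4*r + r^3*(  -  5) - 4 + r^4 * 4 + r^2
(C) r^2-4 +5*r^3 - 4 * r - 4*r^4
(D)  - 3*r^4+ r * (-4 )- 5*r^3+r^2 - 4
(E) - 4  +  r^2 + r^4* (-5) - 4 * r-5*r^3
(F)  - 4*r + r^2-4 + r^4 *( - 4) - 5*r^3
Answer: F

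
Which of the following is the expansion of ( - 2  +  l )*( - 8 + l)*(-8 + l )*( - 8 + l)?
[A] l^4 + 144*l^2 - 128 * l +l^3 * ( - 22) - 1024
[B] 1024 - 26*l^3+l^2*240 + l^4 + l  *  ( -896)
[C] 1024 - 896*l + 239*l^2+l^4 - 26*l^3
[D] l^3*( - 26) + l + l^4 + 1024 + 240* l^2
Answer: B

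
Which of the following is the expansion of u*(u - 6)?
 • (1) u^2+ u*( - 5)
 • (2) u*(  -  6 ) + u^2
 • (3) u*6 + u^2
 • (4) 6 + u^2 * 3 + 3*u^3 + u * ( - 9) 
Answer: 2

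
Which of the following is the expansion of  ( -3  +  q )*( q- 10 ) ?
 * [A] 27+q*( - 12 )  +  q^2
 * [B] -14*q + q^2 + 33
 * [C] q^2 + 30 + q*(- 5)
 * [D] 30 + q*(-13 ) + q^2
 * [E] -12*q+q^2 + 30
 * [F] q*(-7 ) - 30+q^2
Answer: D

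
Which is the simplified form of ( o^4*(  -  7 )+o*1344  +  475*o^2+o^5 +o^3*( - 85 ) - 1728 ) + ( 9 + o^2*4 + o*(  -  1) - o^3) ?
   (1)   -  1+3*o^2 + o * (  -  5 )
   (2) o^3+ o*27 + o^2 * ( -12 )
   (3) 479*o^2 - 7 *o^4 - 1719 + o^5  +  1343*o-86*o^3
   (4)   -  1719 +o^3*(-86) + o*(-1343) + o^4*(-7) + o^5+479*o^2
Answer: 3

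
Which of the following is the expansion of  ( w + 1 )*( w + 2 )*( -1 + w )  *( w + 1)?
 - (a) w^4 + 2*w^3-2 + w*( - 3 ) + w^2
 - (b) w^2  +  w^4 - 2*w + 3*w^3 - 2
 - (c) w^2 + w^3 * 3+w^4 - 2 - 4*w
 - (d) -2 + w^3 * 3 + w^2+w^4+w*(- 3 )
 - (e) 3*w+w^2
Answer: d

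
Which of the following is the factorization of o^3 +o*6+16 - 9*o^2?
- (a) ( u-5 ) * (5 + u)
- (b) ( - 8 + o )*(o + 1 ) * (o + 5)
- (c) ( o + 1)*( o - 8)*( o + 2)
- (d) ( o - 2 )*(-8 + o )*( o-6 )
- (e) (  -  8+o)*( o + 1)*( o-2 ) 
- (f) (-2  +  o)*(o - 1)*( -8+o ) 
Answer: e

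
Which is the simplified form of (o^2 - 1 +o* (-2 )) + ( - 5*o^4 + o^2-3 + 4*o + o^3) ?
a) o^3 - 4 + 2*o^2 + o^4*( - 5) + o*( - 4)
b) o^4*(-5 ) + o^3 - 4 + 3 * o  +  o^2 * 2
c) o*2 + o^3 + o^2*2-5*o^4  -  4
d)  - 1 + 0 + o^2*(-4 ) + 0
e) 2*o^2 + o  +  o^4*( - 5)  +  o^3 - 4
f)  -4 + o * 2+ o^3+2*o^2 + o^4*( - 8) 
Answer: c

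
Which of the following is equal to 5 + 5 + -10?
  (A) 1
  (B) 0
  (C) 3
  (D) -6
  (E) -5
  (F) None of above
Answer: B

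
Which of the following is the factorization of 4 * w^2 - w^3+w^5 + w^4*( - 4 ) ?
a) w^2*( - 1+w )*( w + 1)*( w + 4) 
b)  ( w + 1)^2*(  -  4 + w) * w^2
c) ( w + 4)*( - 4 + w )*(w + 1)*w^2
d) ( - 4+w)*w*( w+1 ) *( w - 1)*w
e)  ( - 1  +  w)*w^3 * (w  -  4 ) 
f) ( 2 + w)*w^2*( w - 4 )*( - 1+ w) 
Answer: d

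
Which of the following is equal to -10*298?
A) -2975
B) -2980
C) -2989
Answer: B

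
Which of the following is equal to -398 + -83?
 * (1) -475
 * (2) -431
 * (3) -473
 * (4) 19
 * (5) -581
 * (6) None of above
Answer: 6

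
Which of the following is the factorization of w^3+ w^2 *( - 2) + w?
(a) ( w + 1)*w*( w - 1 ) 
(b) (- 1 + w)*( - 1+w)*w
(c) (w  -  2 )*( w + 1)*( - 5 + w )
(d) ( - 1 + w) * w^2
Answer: b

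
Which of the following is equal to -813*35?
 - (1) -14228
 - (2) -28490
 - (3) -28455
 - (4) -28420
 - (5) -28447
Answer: 3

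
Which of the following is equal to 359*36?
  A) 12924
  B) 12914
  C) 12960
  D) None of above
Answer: A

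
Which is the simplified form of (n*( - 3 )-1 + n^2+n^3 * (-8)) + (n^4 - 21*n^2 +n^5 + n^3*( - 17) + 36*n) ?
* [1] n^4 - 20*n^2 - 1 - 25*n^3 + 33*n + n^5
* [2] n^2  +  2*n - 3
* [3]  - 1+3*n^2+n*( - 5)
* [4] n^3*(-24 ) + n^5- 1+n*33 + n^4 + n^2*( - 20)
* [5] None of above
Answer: 1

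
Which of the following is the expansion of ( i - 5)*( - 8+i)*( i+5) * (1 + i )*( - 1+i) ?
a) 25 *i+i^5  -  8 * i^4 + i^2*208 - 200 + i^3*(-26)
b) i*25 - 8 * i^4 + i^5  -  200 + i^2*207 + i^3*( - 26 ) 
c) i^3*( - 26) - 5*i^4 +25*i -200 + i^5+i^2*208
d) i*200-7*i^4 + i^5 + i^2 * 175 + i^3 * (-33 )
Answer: a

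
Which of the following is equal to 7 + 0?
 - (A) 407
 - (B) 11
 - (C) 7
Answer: C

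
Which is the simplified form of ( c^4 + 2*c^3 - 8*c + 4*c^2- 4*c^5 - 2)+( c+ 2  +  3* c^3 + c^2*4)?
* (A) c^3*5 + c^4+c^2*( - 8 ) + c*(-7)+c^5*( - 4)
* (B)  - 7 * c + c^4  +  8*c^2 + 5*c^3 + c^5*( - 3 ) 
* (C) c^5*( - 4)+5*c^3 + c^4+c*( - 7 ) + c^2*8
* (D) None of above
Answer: C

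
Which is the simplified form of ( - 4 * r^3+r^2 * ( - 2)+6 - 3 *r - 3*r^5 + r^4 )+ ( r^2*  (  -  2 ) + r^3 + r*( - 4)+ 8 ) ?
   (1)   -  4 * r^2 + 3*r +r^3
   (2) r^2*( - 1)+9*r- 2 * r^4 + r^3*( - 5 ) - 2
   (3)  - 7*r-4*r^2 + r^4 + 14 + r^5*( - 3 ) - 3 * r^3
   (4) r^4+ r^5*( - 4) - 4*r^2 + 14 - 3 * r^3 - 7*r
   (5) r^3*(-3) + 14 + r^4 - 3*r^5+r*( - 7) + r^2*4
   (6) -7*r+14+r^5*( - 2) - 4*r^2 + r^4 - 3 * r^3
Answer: 3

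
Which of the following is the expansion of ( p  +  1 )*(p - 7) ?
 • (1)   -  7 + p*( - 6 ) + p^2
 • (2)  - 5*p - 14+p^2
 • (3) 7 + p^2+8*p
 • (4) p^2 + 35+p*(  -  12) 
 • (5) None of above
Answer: 1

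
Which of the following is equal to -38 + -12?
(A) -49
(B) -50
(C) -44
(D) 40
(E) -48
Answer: B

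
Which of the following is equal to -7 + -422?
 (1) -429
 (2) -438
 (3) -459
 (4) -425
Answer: 1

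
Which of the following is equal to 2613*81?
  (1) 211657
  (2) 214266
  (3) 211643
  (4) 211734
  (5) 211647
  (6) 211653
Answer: 6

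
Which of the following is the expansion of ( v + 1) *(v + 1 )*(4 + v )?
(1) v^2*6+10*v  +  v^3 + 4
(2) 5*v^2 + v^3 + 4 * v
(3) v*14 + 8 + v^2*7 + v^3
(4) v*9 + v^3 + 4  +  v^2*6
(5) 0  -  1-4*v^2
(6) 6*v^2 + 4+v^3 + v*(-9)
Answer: 4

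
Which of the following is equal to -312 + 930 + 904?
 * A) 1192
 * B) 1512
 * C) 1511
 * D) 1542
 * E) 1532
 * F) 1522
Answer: F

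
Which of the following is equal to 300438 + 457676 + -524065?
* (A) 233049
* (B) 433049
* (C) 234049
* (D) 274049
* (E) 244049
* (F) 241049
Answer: C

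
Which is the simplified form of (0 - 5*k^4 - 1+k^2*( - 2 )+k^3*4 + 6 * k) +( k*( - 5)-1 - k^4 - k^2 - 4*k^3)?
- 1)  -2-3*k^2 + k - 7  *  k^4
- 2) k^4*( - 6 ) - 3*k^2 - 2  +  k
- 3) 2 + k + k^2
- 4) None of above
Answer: 2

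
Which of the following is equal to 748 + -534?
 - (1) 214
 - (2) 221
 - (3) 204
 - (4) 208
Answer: 1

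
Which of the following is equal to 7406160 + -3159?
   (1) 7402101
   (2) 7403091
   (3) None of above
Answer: 3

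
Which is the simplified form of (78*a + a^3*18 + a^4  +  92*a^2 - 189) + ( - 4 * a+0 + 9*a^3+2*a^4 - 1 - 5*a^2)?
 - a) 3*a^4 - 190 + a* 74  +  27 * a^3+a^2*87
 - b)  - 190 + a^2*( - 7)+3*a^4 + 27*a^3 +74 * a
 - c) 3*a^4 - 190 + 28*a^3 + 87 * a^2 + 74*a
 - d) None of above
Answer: a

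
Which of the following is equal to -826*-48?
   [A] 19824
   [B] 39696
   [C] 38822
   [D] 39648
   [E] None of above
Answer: D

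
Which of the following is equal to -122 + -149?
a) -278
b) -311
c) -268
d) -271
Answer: d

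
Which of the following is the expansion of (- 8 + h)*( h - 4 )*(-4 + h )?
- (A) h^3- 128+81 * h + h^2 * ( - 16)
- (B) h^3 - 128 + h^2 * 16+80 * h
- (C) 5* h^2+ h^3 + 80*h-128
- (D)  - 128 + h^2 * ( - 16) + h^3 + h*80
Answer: D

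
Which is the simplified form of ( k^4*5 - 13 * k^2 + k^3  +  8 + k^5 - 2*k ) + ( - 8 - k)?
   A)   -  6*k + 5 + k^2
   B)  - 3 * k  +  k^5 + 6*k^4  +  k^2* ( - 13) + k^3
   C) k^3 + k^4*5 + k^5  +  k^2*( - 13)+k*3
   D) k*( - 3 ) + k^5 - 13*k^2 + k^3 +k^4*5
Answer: D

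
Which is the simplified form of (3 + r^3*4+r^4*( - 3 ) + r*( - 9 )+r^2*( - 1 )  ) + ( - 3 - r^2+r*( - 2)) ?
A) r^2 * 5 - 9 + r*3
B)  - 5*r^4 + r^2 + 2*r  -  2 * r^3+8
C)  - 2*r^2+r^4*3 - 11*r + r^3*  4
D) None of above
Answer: D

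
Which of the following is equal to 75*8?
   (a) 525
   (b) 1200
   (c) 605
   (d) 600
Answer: d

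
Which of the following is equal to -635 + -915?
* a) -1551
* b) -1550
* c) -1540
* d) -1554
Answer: b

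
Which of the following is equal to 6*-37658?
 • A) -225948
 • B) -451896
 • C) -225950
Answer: A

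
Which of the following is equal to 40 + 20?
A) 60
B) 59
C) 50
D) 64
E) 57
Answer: A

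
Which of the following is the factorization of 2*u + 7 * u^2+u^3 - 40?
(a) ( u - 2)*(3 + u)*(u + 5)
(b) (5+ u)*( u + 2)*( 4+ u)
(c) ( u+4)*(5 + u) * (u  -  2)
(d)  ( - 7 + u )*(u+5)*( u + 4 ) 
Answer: c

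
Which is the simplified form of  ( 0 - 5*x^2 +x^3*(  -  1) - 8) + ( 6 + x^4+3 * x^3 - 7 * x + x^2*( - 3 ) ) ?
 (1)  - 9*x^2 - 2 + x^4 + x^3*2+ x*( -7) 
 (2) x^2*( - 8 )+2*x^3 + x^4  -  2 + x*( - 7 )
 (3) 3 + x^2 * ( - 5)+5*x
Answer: 2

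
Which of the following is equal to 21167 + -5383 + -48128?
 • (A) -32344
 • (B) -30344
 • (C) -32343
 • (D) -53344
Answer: A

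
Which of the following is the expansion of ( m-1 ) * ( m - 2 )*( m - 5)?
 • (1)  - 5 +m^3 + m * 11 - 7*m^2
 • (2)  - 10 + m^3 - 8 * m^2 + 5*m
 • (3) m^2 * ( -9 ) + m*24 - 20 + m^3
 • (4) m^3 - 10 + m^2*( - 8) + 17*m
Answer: 4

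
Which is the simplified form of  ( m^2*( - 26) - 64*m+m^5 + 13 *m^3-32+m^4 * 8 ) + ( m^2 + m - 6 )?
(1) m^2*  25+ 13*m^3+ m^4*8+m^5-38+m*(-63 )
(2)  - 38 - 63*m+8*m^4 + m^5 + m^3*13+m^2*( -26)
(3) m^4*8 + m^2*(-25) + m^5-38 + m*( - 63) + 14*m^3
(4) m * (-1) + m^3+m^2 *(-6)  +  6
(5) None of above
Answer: 5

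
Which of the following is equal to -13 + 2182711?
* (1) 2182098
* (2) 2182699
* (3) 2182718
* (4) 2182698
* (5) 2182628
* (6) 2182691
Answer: 4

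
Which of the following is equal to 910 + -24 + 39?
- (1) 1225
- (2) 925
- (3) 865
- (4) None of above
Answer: 2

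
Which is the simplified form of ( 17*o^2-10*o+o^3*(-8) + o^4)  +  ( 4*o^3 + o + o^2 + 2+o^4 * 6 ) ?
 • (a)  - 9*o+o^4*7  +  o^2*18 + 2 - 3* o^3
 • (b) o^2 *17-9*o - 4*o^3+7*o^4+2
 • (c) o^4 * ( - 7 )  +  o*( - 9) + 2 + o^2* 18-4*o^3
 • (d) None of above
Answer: d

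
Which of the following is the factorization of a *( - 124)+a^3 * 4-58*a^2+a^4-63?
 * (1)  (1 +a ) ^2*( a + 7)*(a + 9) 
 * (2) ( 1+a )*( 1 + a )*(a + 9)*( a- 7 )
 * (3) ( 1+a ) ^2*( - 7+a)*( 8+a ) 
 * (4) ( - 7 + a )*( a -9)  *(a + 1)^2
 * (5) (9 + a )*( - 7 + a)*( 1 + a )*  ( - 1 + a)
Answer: 2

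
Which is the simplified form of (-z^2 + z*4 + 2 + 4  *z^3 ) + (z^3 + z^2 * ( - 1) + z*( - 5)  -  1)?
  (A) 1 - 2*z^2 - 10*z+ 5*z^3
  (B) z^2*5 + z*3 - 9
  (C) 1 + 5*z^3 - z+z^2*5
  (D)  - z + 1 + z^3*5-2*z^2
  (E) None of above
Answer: D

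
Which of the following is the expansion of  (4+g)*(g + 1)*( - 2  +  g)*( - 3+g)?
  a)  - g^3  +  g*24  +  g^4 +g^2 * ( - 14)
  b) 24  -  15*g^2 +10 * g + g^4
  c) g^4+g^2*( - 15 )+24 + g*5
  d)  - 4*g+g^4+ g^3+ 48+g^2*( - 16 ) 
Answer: b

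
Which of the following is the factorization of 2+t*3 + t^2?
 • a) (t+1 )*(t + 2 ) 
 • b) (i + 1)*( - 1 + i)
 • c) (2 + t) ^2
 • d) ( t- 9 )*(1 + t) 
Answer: a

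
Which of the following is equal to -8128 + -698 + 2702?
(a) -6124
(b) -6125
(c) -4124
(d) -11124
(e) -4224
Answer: a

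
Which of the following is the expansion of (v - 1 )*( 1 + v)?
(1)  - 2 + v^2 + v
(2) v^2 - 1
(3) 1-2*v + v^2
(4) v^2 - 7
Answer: 2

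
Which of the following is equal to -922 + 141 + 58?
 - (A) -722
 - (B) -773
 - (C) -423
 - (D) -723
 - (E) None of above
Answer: D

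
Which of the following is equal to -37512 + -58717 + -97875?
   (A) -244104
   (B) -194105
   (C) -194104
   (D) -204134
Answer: C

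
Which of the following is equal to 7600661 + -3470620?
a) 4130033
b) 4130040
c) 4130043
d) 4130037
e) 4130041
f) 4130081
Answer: e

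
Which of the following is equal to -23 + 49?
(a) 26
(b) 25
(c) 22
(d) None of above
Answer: a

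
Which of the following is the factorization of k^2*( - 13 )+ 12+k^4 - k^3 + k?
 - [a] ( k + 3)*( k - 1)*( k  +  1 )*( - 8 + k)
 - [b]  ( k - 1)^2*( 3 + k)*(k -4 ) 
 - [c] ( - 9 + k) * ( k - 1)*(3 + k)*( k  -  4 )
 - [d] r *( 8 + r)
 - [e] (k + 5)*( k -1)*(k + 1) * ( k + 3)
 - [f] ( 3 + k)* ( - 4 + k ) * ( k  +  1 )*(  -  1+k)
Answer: f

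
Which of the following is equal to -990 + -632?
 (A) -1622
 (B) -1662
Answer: A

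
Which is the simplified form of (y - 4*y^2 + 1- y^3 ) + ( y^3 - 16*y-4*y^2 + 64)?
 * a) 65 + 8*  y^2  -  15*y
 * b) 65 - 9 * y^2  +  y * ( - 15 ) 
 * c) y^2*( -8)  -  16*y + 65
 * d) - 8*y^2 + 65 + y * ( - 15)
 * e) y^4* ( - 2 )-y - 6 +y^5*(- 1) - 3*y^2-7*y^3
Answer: d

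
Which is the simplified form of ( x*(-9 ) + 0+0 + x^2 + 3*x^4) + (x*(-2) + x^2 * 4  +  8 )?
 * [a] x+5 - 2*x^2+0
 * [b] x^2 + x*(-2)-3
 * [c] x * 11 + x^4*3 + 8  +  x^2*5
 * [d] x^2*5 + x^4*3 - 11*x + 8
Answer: d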